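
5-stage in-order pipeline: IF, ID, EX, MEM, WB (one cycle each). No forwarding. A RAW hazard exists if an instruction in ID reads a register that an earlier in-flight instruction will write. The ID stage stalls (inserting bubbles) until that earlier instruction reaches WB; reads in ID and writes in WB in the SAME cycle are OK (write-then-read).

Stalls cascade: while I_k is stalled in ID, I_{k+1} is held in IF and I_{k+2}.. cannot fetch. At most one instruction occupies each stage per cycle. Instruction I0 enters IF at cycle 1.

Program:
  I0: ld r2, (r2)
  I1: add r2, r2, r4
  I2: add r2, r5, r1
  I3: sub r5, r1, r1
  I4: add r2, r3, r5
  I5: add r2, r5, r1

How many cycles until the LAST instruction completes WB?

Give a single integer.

I0 ld r2 <- r2: IF@1 ID@2 stall=0 (-) EX@3 MEM@4 WB@5
I1 add r2 <- r2,r4: IF@2 ID@3 stall=2 (RAW on I0.r2 (WB@5)) EX@6 MEM@7 WB@8
I2 add r2 <- r5,r1: IF@3 ID@6 stall=0 (-) EX@7 MEM@8 WB@9
I3 sub r5 <- r1,r1: IF@6 ID@7 stall=0 (-) EX@8 MEM@9 WB@10
I4 add r2 <- r3,r5: IF@7 ID@8 stall=2 (RAW on I3.r5 (WB@10)) EX@11 MEM@12 WB@13
I5 add r2 <- r5,r1: IF@8 ID@11 stall=0 (-) EX@12 MEM@13 WB@14

Answer: 14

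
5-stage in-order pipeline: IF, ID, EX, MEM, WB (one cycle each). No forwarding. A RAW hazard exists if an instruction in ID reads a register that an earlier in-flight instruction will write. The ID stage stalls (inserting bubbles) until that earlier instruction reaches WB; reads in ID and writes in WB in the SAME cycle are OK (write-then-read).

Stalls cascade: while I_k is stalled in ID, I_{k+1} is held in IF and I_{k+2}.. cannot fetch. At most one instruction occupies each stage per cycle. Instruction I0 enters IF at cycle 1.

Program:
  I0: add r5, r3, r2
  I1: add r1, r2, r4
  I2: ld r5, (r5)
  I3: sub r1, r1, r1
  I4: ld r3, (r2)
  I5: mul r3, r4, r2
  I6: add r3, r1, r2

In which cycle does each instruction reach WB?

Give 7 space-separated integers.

Answer: 5 6 8 9 10 11 12

Derivation:
I0 add r5 <- r3,r2: IF@1 ID@2 stall=0 (-) EX@3 MEM@4 WB@5
I1 add r1 <- r2,r4: IF@2 ID@3 stall=0 (-) EX@4 MEM@5 WB@6
I2 ld r5 <- r5: IF@3 ID@4 stall=1 (RAW on I0.r5 (WB@5)) EX@6 MEM@7 WB@8
I3 sub r1 <- r1,r1: IF@4 ID@6 stall=0 (-) EX@7 MEM@8 WB@9
I4 ld r3 <- r2: IF@6 ID@7 stall=0 (-) EX@8 MEM@9 WB@10
I5 mul r3 <- r4,r2: IF@7 ID@8 stall=0 (-) EX@9 MEM@10 WB@11
I6 add r3 <- r1,r2: IF@8 ID@9 stall=0 (-) EX@10 MEM@11 WB@12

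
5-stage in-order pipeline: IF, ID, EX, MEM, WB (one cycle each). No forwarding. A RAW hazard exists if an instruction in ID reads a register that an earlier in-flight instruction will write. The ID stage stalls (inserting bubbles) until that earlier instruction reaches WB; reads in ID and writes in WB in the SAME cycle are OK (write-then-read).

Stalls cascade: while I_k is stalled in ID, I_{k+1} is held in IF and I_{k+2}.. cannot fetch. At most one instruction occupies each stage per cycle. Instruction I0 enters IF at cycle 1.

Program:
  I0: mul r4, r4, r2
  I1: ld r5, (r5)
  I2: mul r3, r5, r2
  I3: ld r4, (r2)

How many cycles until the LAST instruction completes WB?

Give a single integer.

I0 mul r4 <- r4,r2: IF@1 ID@2 stall=0 (-) EX@3 MEM@4 WB@5
I1 ld r5 <- r5: IF@2 ID@3 stall=0 (-) EX@4 MEM@5 WB@6
I2 mul r3 <- r5,r2: IF@3 ID@4 stall=2 (RAW on I1.r5 (WB@6)) EX@7 MEM@8 WB@9
I3 ld r4 <- r2: IF@4 ID@7 stall=0 (-) EX@8 MEM@9 WB@10

Answer: 10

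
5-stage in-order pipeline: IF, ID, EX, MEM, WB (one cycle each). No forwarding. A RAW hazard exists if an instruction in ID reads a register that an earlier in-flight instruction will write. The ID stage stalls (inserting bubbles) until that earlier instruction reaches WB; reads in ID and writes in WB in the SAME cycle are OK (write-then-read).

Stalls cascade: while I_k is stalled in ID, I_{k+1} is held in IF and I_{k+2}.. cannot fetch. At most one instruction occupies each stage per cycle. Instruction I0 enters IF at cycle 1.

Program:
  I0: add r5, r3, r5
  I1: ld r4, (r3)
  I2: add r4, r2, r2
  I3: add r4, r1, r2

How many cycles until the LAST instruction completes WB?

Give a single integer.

I0 add r5 <- r3,r5: IF@1 ID@2 stall=0 (-) EX@3 MEM@4 WB@5
I1 ld r4 <- r3: IF@2 ID@3 stall=0 (-) EX@4 MEM@5 WB@6
I2 add r4 <- r2,r2: IF@3 ID@4 stall=0 (-) EX@5 MEM@6 WB@7
I3 add r4 <- r1,r2: IF@4 ID@5 stall=0 (-) EX@6 MEM@7 WB@8

Answer: 8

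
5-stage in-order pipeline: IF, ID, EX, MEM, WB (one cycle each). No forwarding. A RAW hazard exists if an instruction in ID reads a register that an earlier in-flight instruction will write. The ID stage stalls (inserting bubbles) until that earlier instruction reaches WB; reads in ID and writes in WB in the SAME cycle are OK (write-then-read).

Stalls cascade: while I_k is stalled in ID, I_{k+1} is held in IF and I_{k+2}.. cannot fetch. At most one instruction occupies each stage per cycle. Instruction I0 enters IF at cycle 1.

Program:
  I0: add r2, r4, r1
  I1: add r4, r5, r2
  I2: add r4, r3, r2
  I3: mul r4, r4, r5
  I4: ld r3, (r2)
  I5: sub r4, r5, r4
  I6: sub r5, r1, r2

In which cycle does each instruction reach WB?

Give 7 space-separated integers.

I0 add r2 <- r4,r1: IF@1 ID@2 stall=0 (-) EX@3 MEM@4 WB@5
I1 add r4 <- r5,r2: IF@2 ID@3 stall=2 (RAW on I0.r2 (WB@5)) EX@6 MEM@7 WB@8
I2 add r4 <- r3,r2: IF@3 ID@6 stall=0 (-) EX@7 MEM@8 WB@9
I3 mul r4 <- r4,r5: IF@6 ID@7 stall=2 (RAW on I2.r4 (WB@9)) EX@10 MEM@11 WB@12
I4 ld r3 <- r2: IF@7 ID@10 stall=0 (-) EX@11 MEM@12 WB@13
I5 sub r4 <- r5,r4: IF@10 ID@11 stall=1 (RAW on I3.r4 (WB@12)) EX@13 MEM@14 WB@15
I6 sub r5 <- r1,r2: IF@11 ID@13 stall=0 (-) EX@14 MEM@15 WB@16

Answer: 5 8 9 12 13 15 16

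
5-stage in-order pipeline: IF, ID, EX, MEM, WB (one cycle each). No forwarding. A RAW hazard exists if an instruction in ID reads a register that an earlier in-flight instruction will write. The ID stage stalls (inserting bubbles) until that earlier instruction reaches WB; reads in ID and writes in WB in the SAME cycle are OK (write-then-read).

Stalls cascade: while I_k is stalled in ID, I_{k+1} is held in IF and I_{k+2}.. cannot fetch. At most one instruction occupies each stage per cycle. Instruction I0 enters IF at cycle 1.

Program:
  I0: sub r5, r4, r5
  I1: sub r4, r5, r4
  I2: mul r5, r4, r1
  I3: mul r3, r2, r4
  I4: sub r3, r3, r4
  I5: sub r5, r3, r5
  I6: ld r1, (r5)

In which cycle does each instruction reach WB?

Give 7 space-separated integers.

I0 sub r5 <- r4,r5: IF@1 ID@2 stall=0 (-) EX@3 MEM@4 WB@5
I1 sub r4 <- r5,r4: IF@2 ID@3 stall=2 (RAW on I0.r5 (WB@5)) EX@6 MEM@7 WB@8
I2 mul r5 <- r4,r1: IF@3 ID@6 stall=2 (RAW on I1.r4 (WB@8)) EX@9 MEM@10 WB@11
I3 mul r3 <- r2,r4: IF@6 ID@9 stall=0 (-) EX@10 MEM@11 WB@12
I4 sub r3 <- r3,r4: IF@9 ID@10 stall=2 (RAW on I3.r3 (WB@12)) EX@13 MEM@14 WB@15
I5 sub r5 <- r3,r5: IF@10 ID@13 stall=2 (RAW on I4.r3 (WB@15)) EX@16 MEM@17 WB@18
I6 ld r1 <- r5: IF@13 ID@16 stall=2 (RAW on I5.r5 (WB@18)) EX@19 MEM@20 WB@21

Answer: 5 8 11 12 15 18 21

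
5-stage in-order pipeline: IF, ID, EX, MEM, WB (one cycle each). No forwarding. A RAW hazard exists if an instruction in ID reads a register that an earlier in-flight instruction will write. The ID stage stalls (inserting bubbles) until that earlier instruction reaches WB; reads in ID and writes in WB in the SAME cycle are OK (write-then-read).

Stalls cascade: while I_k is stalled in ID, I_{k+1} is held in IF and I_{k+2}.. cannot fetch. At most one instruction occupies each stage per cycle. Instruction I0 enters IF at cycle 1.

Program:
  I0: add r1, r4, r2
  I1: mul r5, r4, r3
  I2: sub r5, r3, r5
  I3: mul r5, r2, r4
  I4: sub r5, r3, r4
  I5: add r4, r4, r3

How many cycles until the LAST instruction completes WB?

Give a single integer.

Answer: 12

Derivation:
I0 add r1 <- r4,r2: IF@1 ID@2 stall=0 (-) EX@3 MEM@4 WB@5
I1 mul r5 <- r4,r3: IF@2 ID@3 stall=0 (-) EX@4 MEM@5 WB@6
I2 sub r5 <- r3,r5: IF@3 ID@4 stall=2 (RAW on I1.r5 (WB@6)) EX@7 MEM@8 WB@9
I3 mul r5 <- r2,r4: IF@4 ID@7 stall=0 (-) EX@8 MEM@9 WB@10
I4 sub r5 <- r3,r4: IF@7 ID@8 stall=0 (-) EX@9 MEM@10 WB@11
I5 add r4 <- r4,r3: IF@8 ID@9 stall=0 (-) EX@10 MEM@11 WB@12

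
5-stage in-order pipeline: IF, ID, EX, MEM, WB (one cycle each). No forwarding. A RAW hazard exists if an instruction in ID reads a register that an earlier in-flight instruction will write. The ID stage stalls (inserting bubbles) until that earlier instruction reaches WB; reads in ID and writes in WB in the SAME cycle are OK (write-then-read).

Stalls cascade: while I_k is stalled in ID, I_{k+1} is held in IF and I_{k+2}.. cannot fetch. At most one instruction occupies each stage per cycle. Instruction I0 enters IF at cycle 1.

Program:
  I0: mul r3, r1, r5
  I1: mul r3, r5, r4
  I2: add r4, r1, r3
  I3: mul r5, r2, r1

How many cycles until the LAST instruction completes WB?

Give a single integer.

I0 mul r3 <- r1,r5: IF@1 ID@2 stall=0 (-) EX@3 MEM@4 WB@5
I1 mul r3 <- r5,r4: IF@2 ID@3 stall=0 (-) EX@4 MEM@5 WB@6
I2 add r4 <- r1,r3: IF@3 ID@4 stall=2 (RAW on I1.r3 (WB@6)) EX@7 MEM@8 WB@9
I3 mul r5 <- r2,r1: IF@4 ID@7 stall=0 (-) EX@8 MEM@9 WB@10

Answer: 10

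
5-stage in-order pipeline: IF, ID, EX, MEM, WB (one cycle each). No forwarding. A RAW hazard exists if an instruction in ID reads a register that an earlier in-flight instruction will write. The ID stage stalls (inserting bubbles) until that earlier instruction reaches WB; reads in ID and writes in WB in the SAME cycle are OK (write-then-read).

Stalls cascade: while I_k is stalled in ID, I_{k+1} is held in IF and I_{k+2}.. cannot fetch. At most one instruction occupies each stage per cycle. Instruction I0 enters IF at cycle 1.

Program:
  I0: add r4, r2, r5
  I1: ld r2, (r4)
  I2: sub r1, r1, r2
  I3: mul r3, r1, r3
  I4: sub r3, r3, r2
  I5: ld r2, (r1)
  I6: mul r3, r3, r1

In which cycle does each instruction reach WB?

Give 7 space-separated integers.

I0 add r4 <- r2,r5: IF@1 ID@2 stall=0 (-) EX@3 MEM@4 WB@5
I1 ld r2 <- r4: IF@2 ID@3 stall=2 (RAW on I0.r4 (WB@5)) EX@6 MEM@7 WB@8
I2 sub r1 <- r1,r2: IF@3 ID@6 stall=2 (RAW on I1.r2 (WB@8)) EX@9 MEM@10 WB@11
I3 mul r3 <- r1,r3: IF@6 ID@9 stall=2 (RAW on I2.r1 (WB@11)) EX@12 MEM@13 WB@14
I4 sub r3 <- r3,r2: IF@9 ID@12 stall=2 (RAW on I3.r3 (WB@14)) EX@15 MEM@16 WB@17
I5 ld r2 <- r1: IF@12 ID@15 stall=0 (-) EX@16 MEM@17 WB@18
I6 mul r3 <- r3,r1: IF@15 ID@16 stall=1 (RAW on I4.r3 (WB@17)) EX@18 MEM@19 WB@20

Answer: 5 8 11 14 17 18 20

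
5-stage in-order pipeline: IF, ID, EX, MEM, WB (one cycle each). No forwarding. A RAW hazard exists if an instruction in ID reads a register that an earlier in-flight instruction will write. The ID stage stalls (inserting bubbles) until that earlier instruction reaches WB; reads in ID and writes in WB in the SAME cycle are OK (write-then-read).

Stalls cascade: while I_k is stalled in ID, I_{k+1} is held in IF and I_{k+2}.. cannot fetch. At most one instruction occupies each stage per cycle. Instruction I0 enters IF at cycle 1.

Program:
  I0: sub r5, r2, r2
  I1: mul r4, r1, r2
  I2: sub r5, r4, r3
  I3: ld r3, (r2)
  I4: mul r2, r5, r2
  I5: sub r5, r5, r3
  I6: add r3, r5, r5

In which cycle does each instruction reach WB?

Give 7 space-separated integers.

I0 sub r5 <- r2,r2: IF@1 ID@2 stall=0 (-) EX@3 MEM@4 WB@5
I1 mul r4 <- r1,r2: IF@2 ID@3 stall=0 (-) EX@4 MEM@5 WB@6
I2 sub r5 <- r4,r3: IF@3 ID@4 stall=2 (RAW on I1.r4 (WB@6)) EX@7 MEM@8 WB@9
I3 ld r3 <- r2: IF@4 ID@7 stall=0 (-) EX@8 MEM@9 WB@10
I4 mul r2 <- r5,r2: IF@7 ID@8 stall=1 (RAW on I2.r5 (WB@9)) EX@10 MEM@11 WB@12
I5 sub r5 <- r5,r3: IF@8 ID@10 stall=0 (-) EX@11 MEM@12 WB@13
I6 add r3 <- r5,r5: IF@10 ID@11 stall=2 (RAW on I5.r5 (WB@13)) EX@14 MEM@15 WB@16

Answer: 5 6 9 10 12 13 16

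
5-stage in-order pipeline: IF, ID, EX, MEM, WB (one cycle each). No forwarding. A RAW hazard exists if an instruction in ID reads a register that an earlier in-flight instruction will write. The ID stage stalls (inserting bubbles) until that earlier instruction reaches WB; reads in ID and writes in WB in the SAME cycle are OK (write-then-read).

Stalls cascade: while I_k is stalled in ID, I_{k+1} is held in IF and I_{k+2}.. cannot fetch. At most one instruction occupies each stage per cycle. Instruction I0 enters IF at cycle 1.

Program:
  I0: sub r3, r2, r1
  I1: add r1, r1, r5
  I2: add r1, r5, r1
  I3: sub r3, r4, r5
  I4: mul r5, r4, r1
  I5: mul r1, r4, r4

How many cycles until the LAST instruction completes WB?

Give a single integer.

Answer: 13

Derivation:
I0 sub r3 <- r2,r1: IF@1 ID@2 stall=0 (-) EX@3 MEM@4 WB@5
I1 add r1 <- r1,r5: IF@2 ID@3 stall=0 (-) EX@4 MEM@5 WB@6
I2 add r1 <- r5,r1: IF@3 ID@4 stall=2 (RAW on I1.r1 (WB@6)) EX@7 MEM@8 WB@9
I3 sub r3 <- r4,r5: IF@4 ID@7 stall=0 (-) EX@8 MEM@9 WB@10
I4 mul r5 <- r4,r1: IF@7 ID@8 stall=1 (RAW on I2.r1 (WB@9)) EX@10 MEM@11 WB@12
I5 mul r1 <- r4,r4: IF@8 ID@10 stall=0 (-) EX@11 MEM@12 WB@13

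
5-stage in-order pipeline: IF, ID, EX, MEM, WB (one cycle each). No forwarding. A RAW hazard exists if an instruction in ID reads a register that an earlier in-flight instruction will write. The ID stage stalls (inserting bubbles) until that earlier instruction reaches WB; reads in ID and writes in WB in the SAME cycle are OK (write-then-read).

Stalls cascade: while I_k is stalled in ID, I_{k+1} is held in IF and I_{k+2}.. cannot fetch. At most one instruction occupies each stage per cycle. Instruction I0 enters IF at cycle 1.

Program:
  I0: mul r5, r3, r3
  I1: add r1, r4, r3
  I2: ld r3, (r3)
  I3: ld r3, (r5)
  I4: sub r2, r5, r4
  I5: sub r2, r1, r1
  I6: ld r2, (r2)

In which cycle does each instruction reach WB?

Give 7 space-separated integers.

Answer: 5 6 7 8 9 10 13

Derivation:
I0 mul r5 <- r3,r3: IF@1 ID@2 stall=0 (-) EX@3 MEM@4 WB@5
I1 add r1 <- r4,r3: IF@2 ID@3 stall=0 (-) EX@4 MEM@5 WB@6
I2 ld r3 <- r3: IF@3 ID@4 stall=0 (-) EX@5 MEM@6 WB@7
I3 ld r3 <- r5: IF@4 ID@5 stall=0 (-) EX@6 MEM@7 WB@8
I4 sub r2 <- r5,r4: IF@5 ID@6 stall=0 (-) EX@7 MEM@8 WB@9
I5 sub r2 <- r1,r1: IF@6 ID@7 stall=0 (-) EX@8 MEM@9 WB@10
I6 ld r2 <- r2: IF@7 ID@8 stall=2 (RAW on I5.r2 (WB@10)) EX@11 MEM@12 WB@13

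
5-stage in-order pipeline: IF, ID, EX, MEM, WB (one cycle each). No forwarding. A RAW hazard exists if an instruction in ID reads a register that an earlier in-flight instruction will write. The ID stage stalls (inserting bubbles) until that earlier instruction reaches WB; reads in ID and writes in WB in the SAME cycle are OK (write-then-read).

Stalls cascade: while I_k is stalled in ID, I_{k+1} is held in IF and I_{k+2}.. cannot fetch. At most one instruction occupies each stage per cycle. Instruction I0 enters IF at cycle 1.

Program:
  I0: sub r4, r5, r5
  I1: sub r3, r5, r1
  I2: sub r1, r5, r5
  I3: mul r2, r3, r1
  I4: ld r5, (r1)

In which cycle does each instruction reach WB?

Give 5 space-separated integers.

I0 sub r4 <- r5,r5: IF@1 ID@2 stall=0 (-) EX@3 MEM@4 WB@5
I1 sub r3 <- r5,r1: IF@2 ID@3 stall=0 (-) EX@4 MEM@5 WB@6
I2 sub r1 <- r5,r5: IF@3 ID@4 stall=0 (-) EX@5 MEM@6 WB@7
I3 mul r2 <- r3,r1: IF@4 ID@5 stall=2 (RAW on I2.r1 (WB@7)) EX@8 MEM@9 WB@10
I4 ld r5 <- r1: IF@5 ID@8 stall=0 (-) EX@9 MEM@10 WB@11

Answer: 5 6 7 10 11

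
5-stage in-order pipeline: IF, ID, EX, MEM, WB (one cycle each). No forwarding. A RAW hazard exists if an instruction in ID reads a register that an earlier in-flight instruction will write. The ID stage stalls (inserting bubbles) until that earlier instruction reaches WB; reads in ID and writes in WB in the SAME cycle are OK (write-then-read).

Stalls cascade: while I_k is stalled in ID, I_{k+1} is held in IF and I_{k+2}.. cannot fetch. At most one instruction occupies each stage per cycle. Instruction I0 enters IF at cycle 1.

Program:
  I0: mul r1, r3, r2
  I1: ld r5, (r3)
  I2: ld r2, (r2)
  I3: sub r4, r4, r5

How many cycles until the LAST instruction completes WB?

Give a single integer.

I0 mul r1 <- r3,r2: IF@1 ID@2 stall=0 (-) EX@3 MEM@4 WB@5
I1 ld r5 <- r3: IF@2 ID@3 stall=0 (-) EX@4 MEM@5 WB@6
I2 ld r2 <- r2: IF@3 ID@4 stall=0 (-) EX@5 MEM@6 WB@7
I3 sub r4 <- r4,r5: IF@4 ID@5 stall=1 (RAW on I1.r5 (WB@6)) EX@7 MEM@8 WB@9

Answer: 9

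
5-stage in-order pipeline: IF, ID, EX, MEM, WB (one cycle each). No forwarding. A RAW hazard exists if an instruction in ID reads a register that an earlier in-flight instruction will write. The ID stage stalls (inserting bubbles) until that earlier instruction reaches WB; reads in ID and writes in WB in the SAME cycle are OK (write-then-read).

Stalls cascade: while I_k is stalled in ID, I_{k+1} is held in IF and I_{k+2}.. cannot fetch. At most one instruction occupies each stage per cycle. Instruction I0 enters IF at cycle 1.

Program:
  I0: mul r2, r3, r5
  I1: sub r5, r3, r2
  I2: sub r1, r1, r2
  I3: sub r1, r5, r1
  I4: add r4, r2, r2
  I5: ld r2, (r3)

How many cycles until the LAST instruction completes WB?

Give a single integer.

I0 mul r2 <- r3,r5: IF@1 ID@2 stall=0 (-) EX@3 MEM@4 WB@5
I1 sub r5 <- r3,r2: IF@2 ID@3 stall=2 (RAW on I0.r2 (WB@5)) EX@6 MEM@7 WB@8
I2 sub r1 <- r1,r2: IF@3 ID@6 stall=0 (-) EX@7 MEM@8 WB@9
I3 sub r1 <- r5,r1: IF@6 ID@7 stall=2 (RAW on I2.r1 (WB@9)) EX@10 MEM@11 WB@12
I4 add r4 <- r2,r2: IF@7 ID@10 stall=0 (-) EX@11 MEM@12 WB@13
I5 ld r2 <- r3: IF@10 ID@11 stall=0 (-) EX@12 MEM@13 WB@14

Answer: 14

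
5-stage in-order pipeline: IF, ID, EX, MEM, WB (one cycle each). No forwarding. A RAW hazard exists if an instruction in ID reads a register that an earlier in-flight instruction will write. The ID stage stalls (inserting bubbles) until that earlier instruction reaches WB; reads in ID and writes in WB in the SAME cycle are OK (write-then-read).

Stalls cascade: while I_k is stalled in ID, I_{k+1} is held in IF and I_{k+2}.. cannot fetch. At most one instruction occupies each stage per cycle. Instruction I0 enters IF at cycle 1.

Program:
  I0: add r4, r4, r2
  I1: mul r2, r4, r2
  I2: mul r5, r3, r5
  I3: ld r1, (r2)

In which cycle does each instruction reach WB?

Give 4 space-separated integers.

I0 add r4 <- r4,r2: IF@1 ID@2 stall=0 (-) EX@3 MEM@4 WB@5
I1 mul r2 <- r4,r2: IF@2 ID@3 stall=2 (RAW on I0.r4 (WB@5)) EX@6 MEM@7 WB@8
I2 mul r5 <- r3,r5: IF@3 ID@6 stall=0 (-) EX@7 MEM@8 WB@9
I3 ld r1 <- r2: IF@6 ID@7 stall=1 (RAW on I1.r2 (WB@8)) EX@9 MEM@10 WB@11

Answer: 5 8 9 11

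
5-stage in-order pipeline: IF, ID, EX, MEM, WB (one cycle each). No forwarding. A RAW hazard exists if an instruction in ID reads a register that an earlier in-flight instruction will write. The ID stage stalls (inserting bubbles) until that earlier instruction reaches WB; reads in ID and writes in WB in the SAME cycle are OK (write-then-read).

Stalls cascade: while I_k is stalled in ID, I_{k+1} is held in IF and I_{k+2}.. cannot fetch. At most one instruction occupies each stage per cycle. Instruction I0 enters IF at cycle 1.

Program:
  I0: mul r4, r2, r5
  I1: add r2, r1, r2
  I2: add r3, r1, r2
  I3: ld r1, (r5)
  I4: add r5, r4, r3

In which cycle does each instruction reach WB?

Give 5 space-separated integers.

I0 mul r4 <- r2,r5: IF@1 ID@2 stall=0 (-) EX@3 MEM@4 WB@5
I1 add r2 <- r1,r2: IF@2 ID@3 stall=0 (-) EX@4 MEM@5 WB@6
I2 add r3 <- r1,r2: IF@3 ID@4 stall=2 (RAW on I1.r2 (WB@6)) EX@7 MEM@8 WB@9
I3 ld r1 <- r5: IF@4 ID@7 stall=0 (-) EX@8 MEM@9 WB@10
I4 add r5 <- r4,r3: IF@7 ID@8 stall=1 (RAW on I2.r3 (WB@9)) EX@10 MEM@11 WB@12

Answer: 5 6 9 10 12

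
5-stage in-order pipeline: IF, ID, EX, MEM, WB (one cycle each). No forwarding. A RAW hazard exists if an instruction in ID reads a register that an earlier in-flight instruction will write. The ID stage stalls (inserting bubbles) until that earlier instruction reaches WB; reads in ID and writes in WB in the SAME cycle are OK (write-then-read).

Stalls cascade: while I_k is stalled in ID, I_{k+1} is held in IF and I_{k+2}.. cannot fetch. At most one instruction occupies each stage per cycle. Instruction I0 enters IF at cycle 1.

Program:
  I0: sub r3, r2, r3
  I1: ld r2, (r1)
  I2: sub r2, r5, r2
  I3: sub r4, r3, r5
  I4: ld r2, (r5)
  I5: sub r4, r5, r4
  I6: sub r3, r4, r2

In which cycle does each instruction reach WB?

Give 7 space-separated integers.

I0 sub r3 <- r2,r3: IF@1 ID@2 stall=0 (-) EX@3 MEM@4 WB@5
I1 ld r2 <- r1: IF@2 ID@3 stall=0 (-) EX@4 MEM@5 WB@6
I2 sub r2 <- r5,r2: IF@3 ID@4 stall=2 (RAW on I1.r2 (WB@6)) EX@7 MEM@8 WB@9
I3 sub r4 <- r3,r5: IF@4 ID@7 stall=0 (-) EX@8 MEM@9 WB@10
I4 ld r2 <- r5: IF@7 ID@8 stall=0 (-) EX@9 MEM@10 WB@11
I5 sub r4 <- r5,r4: IF@8 ID@9 stall=1 (RAW on I3.r4 (WB@10)) EX@11 MEM@12 WB@13
I6 sub r3 <- r4,r2: IF@9 ID@11 stall=2 (RAW on I5.r4 (WB@13)) EX@14 MEM@15 WB@16

Answer: 5 6 9 10 11 13 16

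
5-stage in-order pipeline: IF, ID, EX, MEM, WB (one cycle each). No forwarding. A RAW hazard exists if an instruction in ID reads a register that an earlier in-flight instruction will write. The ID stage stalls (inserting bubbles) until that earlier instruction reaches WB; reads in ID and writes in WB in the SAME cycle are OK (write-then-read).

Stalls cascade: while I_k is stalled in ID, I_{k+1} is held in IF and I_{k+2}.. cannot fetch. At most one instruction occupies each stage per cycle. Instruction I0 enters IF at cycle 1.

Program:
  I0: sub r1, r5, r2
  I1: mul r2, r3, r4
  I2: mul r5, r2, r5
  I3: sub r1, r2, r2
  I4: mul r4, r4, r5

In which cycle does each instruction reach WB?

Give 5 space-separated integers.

Answer: 5 6 9 10 12

Derivation:
I0 sub r1 <- r5,r2: IF@1 ID@2 stall=0 (-) EX@3 MEM@4 WB@5
I1 mul r2 <- r3,r4: IF@2 ID@3 stall=0 (-) EX@4 MEM@5 WB@6
I2 mul r5 <- r2,r5: IF@3 ID@4 stall=2 (RAW on I1.r2 (WB@6)) EX@7 MEM@8 WB@9
I3 sub r1 <- r2,r2: IF@4 ID@7 stall=0 (-) EX@8 MEM@9 WB@10
I4 mul r4 <- r4,r5: IF@7 ID@8 stall=1 (RAW on I2.r5 (WB@9)) EX@10 MEM@11 WB@12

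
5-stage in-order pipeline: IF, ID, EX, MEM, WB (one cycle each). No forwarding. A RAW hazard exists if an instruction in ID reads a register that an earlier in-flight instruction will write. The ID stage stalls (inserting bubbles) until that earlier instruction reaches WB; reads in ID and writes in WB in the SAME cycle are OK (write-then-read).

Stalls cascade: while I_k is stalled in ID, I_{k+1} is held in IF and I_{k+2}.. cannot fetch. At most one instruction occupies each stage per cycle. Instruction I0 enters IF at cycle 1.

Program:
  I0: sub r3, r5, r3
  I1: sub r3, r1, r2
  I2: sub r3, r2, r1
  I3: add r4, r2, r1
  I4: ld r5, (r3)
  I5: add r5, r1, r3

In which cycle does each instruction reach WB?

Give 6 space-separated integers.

Answer: 5 6 7 8 10 11

Derivation:
I0 sub r3 <- r5,r3: IF@1 ID@2 stall=0 (-) EX@3 MEM@4 WB@5
I1 sub r3 <- r1,r2: IF@2 ID@3 stall=0 (-) EX@4 MEM@5 WB@6
I2 sub r3 <- r2,r1: IF@3 ID@4 stall=0 (-) EX@5 MEM@6 WB@7
I3 add r4 <- r2,r1: IF@4 ID@5 stall=0 (-) EX@6 MEM@7 WB@8
I4 ld r5 <- r3: IF@5 ID@6 stall=1 (RAW on I2.r3 (WB@7)) EX@8 MEM@9 WB@10
I5 add r5 <- r1,r3: IF@6 ID@8 stall=0 (-) EX@9 MEM@10 WB@11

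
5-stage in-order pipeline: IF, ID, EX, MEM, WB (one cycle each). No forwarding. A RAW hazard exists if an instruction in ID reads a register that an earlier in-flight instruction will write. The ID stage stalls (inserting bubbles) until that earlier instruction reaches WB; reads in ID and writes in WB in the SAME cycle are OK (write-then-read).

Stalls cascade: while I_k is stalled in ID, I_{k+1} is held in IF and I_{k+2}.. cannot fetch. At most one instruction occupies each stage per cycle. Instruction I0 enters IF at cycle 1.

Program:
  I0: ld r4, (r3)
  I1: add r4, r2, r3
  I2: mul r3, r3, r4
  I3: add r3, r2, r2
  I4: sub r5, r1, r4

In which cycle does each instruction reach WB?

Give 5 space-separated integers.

Answer: 5 6 9 10 11

Derivation:
I0 ld r4 <- r3: IF@1 ID@2 stall=0 (-) EX@3 MEM@4 WB@5
I1 add r4 <- r2,r3: IF@2 ID@3 stall=0 (-) EX@4 MEM@5 WB@6
I2 mul r3 <- r3,r4: IF@3 ID@4 stall=2 (RAW on I1.r4 (WB@6)) EX@7 MEM@8 WB@9
I3 add r3 <- r2,r2: IF@4 ID@7 stall=0 (-) EX@8 MEM@9 WB@10
I4 sub r5 <- r1,r4: IF@7 ID@8 stall=0 (-) EX@9 MEM@10 WB@11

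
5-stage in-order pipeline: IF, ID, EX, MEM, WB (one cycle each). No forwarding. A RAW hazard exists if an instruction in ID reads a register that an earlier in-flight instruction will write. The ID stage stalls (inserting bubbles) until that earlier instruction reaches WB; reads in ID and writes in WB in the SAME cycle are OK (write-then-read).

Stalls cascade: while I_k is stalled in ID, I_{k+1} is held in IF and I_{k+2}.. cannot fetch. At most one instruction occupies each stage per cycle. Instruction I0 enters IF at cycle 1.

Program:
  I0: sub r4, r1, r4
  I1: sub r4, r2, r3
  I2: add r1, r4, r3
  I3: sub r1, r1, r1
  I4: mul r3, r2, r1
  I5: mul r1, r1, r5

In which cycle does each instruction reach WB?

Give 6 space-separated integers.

I0 sub r4 <- r1,r4: IF@1 ID@2 stall=0 (-) EX@3 MEM@4 WB@5
I1 sub r4 <- r2,r3: IF@2 ID@3 stall=0 (-) EX@4 MEM@5 WB@6
I2 add r1 <- r4,r3: IF@3 ID@4 stall=2 (RAW on I1.r4 (WB@6)) EX@7 MEM@8 WB@9
I3 sub r1 <- r1,r1: IF@4 ID@7 stall=2 (RAW on I2.r1 (WB@9)) EX@10 MEM@11 WB@12
I4 mul r3 <- r2,r1: IF@7 ID@10 stall=2 (RAW on I3.r1 (WB@12)) EX@13 MEM@14 WB@15
I5 mul r1 <- r1,r5: IF@10 ID@13 stall=0 (-) EX@14 MEM@15 WB@16

Answer: 5 6 9 12 15 16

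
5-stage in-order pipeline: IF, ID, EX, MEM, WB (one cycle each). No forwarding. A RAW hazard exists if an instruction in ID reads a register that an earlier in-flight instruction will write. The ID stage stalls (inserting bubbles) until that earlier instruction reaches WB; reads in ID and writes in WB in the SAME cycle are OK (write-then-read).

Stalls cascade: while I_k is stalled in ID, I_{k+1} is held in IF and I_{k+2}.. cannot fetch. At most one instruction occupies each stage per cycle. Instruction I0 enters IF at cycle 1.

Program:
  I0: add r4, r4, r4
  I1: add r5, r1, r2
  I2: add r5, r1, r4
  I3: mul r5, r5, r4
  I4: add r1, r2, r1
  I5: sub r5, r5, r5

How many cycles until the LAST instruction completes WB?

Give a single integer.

I0 add r4 <- r4,r4: IF@1 ID@2 stall=0 (-) EX@3 MEM@4 WB@5
I1 add r5 <- r1,r2: IF@2 ID@3 stall=0 (-) EX@4 MEM@5 WB@6
I2 add r5 <- r1,r4: IF@3 ID@4 stall=1 (RAW on I0.r4 (WB@5)) EX@6 MEM@7 WB@8
I3 mul r5 <- r5,r4: IF@4 ID@6 stall=2 (RAW on I2.r5 (WB@8)) EX@9 MEM@10 WB@11
I4 add r1 <- r2,r1: IF@6 ID@9 stall=0 (-) EX@10 MEM@11 WB@12
I5 sub r5 <- r5,r5: IF@9 ID@10 stall=1 (RAW on I3.r5 (WB@11)) EX@12 MEM@13 WB@14

Answer: 14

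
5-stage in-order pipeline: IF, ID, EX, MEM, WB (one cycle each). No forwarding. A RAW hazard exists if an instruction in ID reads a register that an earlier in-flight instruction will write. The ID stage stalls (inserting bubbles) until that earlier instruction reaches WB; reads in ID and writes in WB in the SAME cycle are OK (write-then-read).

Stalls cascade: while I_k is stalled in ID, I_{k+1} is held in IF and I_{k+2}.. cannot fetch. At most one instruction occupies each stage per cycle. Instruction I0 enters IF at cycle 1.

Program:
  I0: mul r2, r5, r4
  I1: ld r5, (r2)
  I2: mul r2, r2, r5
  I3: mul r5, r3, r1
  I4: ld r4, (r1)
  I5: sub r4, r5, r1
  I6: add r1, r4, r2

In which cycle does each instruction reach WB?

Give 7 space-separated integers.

Answer: 5 8 11 12 13 15 18

Derivation:
I0 mul r2 <- r5,r4: IF@1 ID@2 stall=0 (-) EX@3 MEM@4 WB@5
I1 ld r5 <- r2: IF@2 ID@3 stall=2 (RAW on I0.r2 (WB@5)) EX@6 MEM@7 WB@8
I2 mul r2 <- r2,r5: IF@3 ID@6 stall=2 (RAW on I1.r5 (WB@8)) EX@9 MEM@10 WB@11
I3 mul r5 <- r3,r1: IF@6 ID@9 stall=0 (-) EX@10 MEM@11 WB@12
I4 ld r4 <- r1: IF@9 ID@10 stall=0 (-) EX@11 MEM@12 WB@13
I5 sub r4 <- r5,r1: IF@10 ID@11 stall=1 (RAW on I3.r5 (WB@12)) EX@13 MEM@14 WB@15
I6 add r1 <- r4,r2: IF@11 ID@13 stall=2 (RAW on I5.r4 (WB@15)) EX@16 MEM@17 WB@18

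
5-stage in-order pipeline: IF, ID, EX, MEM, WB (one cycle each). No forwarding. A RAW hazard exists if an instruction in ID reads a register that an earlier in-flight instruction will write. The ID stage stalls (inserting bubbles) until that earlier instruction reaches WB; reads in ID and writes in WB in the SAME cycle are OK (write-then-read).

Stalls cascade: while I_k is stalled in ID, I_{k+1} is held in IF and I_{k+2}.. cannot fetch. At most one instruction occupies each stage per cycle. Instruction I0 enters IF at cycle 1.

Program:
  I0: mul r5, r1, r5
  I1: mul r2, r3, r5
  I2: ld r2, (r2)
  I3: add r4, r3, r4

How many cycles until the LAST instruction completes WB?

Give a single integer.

I0 mul r5 <- r1,r5: IF@1 ID@2 stall=0 (-) EX@3 MEM@4 WB@5
I1 mul r2 <- r3,r5: IF@2 ID@3 stall=2 (RAW on I0.r5 (WB@5)) EX@6 MEM@7 WB@8
I2 ld r2 <- r2: IF@3 ID@6 stall=2 (RAW on I1.r2 (WB@8)) EX@9 MEM@10 WB@11
I3 add r4 <- r3,r4: IF@6 ID@9 stall=0 (-) EX@10 MEM@11 WB@12

Answer: 12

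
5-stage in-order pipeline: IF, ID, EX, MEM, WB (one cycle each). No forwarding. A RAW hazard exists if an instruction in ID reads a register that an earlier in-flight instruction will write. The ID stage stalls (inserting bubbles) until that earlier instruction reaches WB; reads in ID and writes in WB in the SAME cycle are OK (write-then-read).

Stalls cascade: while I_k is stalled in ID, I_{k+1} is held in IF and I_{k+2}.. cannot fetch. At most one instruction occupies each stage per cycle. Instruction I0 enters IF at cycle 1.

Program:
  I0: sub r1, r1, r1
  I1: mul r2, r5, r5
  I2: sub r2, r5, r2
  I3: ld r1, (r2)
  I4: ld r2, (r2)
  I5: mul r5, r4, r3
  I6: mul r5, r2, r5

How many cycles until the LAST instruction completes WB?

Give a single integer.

Answer: 17

Derivation:
I0 sub r1 <- r1,r1: IF@1 ID@2 stall=0 (-) EX@3 MEM@4 WB@5
I1 mul r2 <- r5,r5: IF@2 ID@3 stall=0 (-) EX@4 MEM@5 WB@6
I2 sub r2 <- r5,r2: IF@3 ID@4 stall=2 (RAW on I1.r2 (WB@6)) EX@7 MEM@8 WB@9
I3 ld r1 <- r2: IF@4 ID@7 stall=2 (RAW on I2.r2 (WB@9)) EX@10 MEM@11 WB@12
I4 ld r2 <- r2: IF@7 ID@10 stall=0 (-) EX@11 MEM@12 WB@13
I5 mul r5 <- r4,r3: IF@10 ID@11 stall=0 (-) EX@12 MEM@13 WB@14
I6 mul r5 <- r2,r5: IF@11 ID@12 stall=2 (RAW on I5.r5 (WB@14)) EX@15 MEM@16 WB@17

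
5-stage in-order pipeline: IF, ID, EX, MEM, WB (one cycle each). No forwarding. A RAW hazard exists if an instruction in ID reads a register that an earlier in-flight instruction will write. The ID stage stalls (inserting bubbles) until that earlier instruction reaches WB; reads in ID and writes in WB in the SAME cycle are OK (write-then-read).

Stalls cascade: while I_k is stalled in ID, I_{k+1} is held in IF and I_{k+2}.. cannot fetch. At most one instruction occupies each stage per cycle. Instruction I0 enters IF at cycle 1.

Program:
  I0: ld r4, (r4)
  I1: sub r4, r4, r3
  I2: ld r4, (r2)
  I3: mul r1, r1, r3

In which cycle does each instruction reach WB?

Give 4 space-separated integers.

I0 ld r4 <- r4: IF@1 ID@2 stall=0 (-) EX@3 MEM@4 WB@5
I1 sub r4 <- r4,r3: IF@2 ID@3 stall=2 (RAW on I0.r4 (WB@5)) EX@6 MEM@7 WB@8
I2 ld r4 <- r2: IF@3 ID@6 stall=0 (-) EX@7 MEM@8 WB@9
I3 mul r1 <- r1,r3: IF@6 ID@7 stall=0 (-) EX@8 MEM@9 WB@10

Answer: 5 8 9 10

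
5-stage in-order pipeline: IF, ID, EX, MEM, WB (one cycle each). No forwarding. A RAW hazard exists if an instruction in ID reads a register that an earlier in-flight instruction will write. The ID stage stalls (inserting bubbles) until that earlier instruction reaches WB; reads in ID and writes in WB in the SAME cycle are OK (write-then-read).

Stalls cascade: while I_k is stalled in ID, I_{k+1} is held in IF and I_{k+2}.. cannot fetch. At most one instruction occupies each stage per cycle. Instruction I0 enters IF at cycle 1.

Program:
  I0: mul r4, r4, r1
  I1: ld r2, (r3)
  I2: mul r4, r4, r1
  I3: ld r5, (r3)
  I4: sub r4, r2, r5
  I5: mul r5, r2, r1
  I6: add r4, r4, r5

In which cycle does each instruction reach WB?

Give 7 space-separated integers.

Answer: 5 6 8 9 12 13 16

Derivation:
I0 mul r4 <- r4,r1: IF@1 ID@2 stall=0 (-) EX@3 MEM@4 WB@5
I1 ld r2 <- r3: IF@2 ID@3 stall=0 (-) EX@4 MEM@5 WB@6
I2 mul r4 <- r4,r1: IF@3 ID@4 stall=1 (RAW on I0.r4 (WB@5)) EX@6 MEM@7 WB@8
I3 ld r5 <- r3: IF@4 ID@6 stall=0 (-) EX@7 MEM@8 WB@9
I4 sub r4 <- r2,r5: IF@6 ID@7 stall=2 (RAW on I3.r5 (WB@9)) EX@10 MEM@11 WB@12
I5 mul r5 <- r2,r1: IF@7 ID@10 stall=0 (-) EX@11 MEM@12 WB@13
I6 add r4 <- r4,r5: IF@10 ID@11 stall=2 (RAW on I5.r5 (WB@13)) EX@14 MEM@15 WB@16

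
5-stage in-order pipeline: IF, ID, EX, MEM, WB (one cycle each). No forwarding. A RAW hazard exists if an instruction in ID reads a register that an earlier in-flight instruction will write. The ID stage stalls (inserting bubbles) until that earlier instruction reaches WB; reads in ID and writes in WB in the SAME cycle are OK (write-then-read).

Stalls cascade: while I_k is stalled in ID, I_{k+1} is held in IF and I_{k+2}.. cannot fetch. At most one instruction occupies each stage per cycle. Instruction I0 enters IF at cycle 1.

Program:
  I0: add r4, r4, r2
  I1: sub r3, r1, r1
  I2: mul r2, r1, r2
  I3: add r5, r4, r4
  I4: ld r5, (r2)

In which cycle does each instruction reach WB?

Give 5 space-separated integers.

Answer: 5 6 7 8 10

Derivation:
I0 add r4 <- r4,r2: IF@1 ID@2 stall=0 (-) EX@3 MEM@4 WB@5
I1 sub r3 <- r1,r1: IF@2 ID@3 stall=0 (-) EX@4 MEM@5 WB@6
I2 mul r2 <- r1,r2: IF@3 ID@4 stall=0 (-) EX@5 MEM@6 WB@7
I3 add r5 <- r4,r4: IF@4 ID@5 stall=0 (-) EX@6 MEM@7 WB@8
I4 ld r5 <- r2: IF@5 ID@6 stall=1 (RAW on I2.r2 (WB@7)) EX@8 MEM@9 WB@10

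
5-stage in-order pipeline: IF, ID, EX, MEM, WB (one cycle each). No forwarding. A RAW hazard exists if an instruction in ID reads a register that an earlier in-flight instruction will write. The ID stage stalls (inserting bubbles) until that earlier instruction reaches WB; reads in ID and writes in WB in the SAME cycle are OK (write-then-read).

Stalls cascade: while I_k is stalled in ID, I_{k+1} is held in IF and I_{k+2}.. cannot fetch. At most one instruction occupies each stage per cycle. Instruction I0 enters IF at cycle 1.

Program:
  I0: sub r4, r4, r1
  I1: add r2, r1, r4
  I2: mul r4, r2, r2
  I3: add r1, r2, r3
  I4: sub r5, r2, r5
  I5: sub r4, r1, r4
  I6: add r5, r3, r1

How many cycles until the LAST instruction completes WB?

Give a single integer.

I0 sub r4 <- r4,r1: IF@1 ID@2 stall=0 (-) EX@3 MEM@4 WB@5
I1 add r2 <- r1,r4: IF@2 ID@3 stall=2 (RAW on I0.r4 (WB@5)) EX@6 MEM@7 WB@8
I2 mul r4 <- r2,r2: IF@3 ID@6 stall=2 (RAW on I1.r2 (WB@8)) EX@9 MEM@10 WB@11
I3 add r1 <- r2,r3: IF@6 ID@9 stall=0 (-) EX@10 MEM@11 WB@12
I4 sub r5 <- r2,r5: IF@9 ID@10 stall=0 (-) EX@11 MEM@12 WB@13
I5 sub r4 <- r1,r4: IF@10 ID@11 stall=1 (RAW on I3.r1 (WB@12)) EX@13 MEM@14 WB@15
I6 add r5 <- r3,r1: IF@11 ID@13 stall=0 (-) EX@14 MEM@15 WB@16

Answer: 16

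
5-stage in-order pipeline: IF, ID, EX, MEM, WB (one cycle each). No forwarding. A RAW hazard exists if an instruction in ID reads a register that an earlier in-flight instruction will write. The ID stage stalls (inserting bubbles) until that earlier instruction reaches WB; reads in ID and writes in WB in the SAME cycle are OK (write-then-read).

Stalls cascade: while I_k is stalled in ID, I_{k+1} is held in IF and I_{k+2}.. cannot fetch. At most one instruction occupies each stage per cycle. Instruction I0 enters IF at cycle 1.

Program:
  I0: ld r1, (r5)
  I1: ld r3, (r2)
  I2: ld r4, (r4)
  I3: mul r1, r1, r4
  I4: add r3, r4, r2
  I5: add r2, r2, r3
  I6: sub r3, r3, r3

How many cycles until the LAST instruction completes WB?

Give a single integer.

Answer: 15

Derivation:
I0 ld r1 <- r5: IF@1 ID@2 stall=0 (-) EX@3 MEM@4 WB@5
I1 ld r3 <- r2: IF@2 ID@3 stall=0 (-) EX@4 MEM@5 WB@6
I2 ld r4 <- r4: IF@3 ID@4 stall=0 (-) EX@5 MEM@6 WB@7
I3 mul r1 <- r1,r4: IF@4 ID@5 stall=2 (RAW on I2.r4 (WB@7)) EX@8 MEM@9 WB@10
I4 add r3 <- r4,r2: IF@5 ID@8 stall=0 (-) EX@9 MEM@10 WB@11
I5 add r2 <- r2,r3: IF@8 ID@9 stall=2 (RAW on I4.r3 (WB@11)) EX@12 MEM@13 WB@14
I6 sub r3 <- r3,r3: IF@9 ID@12 stall=0 (-) EX@13 MEM@14 WB@15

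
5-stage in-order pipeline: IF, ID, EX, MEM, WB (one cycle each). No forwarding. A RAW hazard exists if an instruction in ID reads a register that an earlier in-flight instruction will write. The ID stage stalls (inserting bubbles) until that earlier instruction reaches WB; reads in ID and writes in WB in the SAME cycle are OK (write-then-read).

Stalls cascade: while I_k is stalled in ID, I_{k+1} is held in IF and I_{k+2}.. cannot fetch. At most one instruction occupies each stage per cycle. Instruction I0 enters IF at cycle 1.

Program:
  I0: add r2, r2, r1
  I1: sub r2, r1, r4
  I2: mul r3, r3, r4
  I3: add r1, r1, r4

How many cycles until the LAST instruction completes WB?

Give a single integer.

I0 add r2 <- r2,r1: IF@1 ID@2 stall=0 (-) EX@3 MEM@4 WB@5
I1 sub r2 <- r1,r4: IF@2 ID@3 stall=0 (-) EX@4 MEM@5 WB@6
I2 mul r3 <- r3,r4: IF@3 ID@4 stall=0 (-) EX@5 MEM@6 WB@7
I3 add r1 <- r1,r4: IF@4 ID@5 stall=0 (-) EX@6 MEM@7 WB@8

Answer: 8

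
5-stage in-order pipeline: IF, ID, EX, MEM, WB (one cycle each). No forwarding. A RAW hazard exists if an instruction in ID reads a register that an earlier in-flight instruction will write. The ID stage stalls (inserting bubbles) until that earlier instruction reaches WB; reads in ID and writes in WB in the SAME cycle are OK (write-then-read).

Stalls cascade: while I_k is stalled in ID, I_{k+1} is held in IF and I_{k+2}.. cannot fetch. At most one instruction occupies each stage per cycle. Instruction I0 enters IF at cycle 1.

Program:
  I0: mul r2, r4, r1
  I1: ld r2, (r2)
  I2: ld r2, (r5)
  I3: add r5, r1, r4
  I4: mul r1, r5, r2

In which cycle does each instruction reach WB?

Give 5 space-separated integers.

I0 mul r2 <- r4,r1: IF@1 ID@2 stall=0 (-) EX@3 MEM@4 WB@5
I1 ld r2 <- r2: IF@2 ID@3 stall=2 (RAW on I0.r2 (WB@5)) EX@6 MEM@7 WB@8
I2 ld r2 <- r5: IF@3 ID@6 stall=0 (-) EX@7 MEM@8 WB@9
I3 add r5 <- r1,r4: IF@6 ID@7 stall=0 (-) EX@8 MEM@9 WB@10
I4 mul r1 <- r5,r2: IF@7 ID@8 stall=2 (RAW on I3.r5 (WB@10)) EX@11 MEM@12 WB@13

Answer: 5 8 9 10 13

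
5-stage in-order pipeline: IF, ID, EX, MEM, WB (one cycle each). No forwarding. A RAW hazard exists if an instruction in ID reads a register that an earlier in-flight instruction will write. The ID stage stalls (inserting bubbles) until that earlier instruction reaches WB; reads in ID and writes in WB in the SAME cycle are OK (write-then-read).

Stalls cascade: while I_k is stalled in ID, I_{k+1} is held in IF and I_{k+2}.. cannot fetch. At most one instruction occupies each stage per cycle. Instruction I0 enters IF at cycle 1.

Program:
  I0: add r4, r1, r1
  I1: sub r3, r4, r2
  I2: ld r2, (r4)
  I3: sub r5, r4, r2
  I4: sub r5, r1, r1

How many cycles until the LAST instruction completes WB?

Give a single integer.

Answer: 13

Derivation:
I0 add r4 <- r1,r1: IF@1 ID@2 stall=0 (-) EX@3 MEM@4 WB@5
I1 sub r3 <- r4,r2: IF@2 ID@3 stall=2 (RAW on I0.r4 (WB@5)) EX@6 MEM@7 WB@8
I2 ld r2 <- r4: IF@3 ID@6 stall=0 (-) EX@7 MEM@8 WB@9
I3 sub r5 <- r4,r2: IF@6 ID@7 stall=2 (RAW on I2.r2 (WB@9)) EX@10 MEM@11 WB@12
I4 sub r5 <- r1,r1: IF@7 ID@10 stall=0 (-) EX@11 MEM@12 WB@13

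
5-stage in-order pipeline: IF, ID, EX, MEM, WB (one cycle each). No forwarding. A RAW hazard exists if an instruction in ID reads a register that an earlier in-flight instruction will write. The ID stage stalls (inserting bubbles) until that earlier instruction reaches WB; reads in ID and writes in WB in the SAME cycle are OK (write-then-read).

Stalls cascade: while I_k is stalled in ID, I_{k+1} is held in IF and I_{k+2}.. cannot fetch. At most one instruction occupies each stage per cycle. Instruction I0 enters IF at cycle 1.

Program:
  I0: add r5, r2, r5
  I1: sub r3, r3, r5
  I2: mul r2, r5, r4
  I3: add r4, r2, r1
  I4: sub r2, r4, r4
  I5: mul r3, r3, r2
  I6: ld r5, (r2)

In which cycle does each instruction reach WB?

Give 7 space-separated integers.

I0 add r5 <- r2,r5: IF@1 ID@2 stall=0 (-) EX@3 MEM@4 WB@5
I1 sub r3 <- r3,r5: IF@2 ID@3 stall=2 (RAW on I0.r5 (WB@5)) EX@6 MEM@7 WB@8
I2 mul r2 <- r5,r4: IF@3 ID@6 stall=0 (-) EX@7 MEM@8 WB@9
I3 add r4 <- r2,r1: IF@6 ID@7 stall=2 (RAW on I2.r2 (WB@9)) EX@10 MEM@11 WB@12
I4 sub r2 <- r4,r4: IF@7 ID@10 stall=2 (RAW on I3.r4 (WB@12)) EX@13 MEM@14 WB@15
I5 mul r3 <- r3,r2: IF@10 ID@13 stall=2 (RAW on I4.r2 (WB@15)) EX@16 MEM@17 WB@18
I6 ld r5 <- r2: IF@13 ID@16 stall=0 (-) EX@17 MEM@18 WB@19

Answer: 5 8 9 12 15 18 19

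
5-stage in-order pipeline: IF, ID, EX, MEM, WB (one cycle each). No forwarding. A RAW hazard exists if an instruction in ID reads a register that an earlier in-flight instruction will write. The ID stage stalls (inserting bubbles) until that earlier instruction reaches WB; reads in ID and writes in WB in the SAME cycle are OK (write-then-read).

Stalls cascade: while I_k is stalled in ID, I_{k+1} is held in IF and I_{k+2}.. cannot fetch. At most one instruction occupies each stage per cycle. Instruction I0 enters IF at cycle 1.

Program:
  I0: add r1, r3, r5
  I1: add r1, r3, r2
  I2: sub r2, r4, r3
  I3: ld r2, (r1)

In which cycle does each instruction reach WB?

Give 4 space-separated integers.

I0 add r1 <- r3,r5: IF@1 ID@2 stall=0 (-) EX@3 MEM@4 WB@5
I1 add r1 <- r3,r2: IF@2 ID@3 stall=0 (-) EX@4 MEM@5 WB@6
I2 sub r2 <- r4,r3: IF@3 ID@4 stall=0 (-) EX@5 MEM@6 WB@7
I3 ld r2 <- r1: IF@4 ID@5 stall=1 (RAW on I1.r1 (WB@6)) EX@7 MEM@8 WB@9

Answer: 5 6 7 9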